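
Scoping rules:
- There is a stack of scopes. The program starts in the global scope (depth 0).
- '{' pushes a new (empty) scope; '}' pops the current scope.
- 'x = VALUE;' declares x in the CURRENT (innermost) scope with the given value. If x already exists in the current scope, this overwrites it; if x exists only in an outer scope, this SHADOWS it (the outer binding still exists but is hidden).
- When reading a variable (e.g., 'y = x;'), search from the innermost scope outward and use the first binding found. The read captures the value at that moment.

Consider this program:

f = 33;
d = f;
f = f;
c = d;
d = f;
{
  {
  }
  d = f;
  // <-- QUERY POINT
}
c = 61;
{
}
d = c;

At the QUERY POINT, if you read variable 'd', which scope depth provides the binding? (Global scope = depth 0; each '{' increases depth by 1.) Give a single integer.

Answer: 1

Derivation:
Step 1: declare f=33 at depth 0
Step 2: declare d=(read f)=33 at depth 0
Step 3: declare f=(read f)=33 at depth 0
Step 4: declare c=(read d)=33 at depth 0
Step 5: declare d=(read f)=33 at depth 0
Step 6: enter scope (depth=1)
Step 7: enter scope (depth=2)
Step 8: exit scope (depth=1)
Step 9: declare d=(read f)=33 at depth 1
Visible at query point: c=33 d=33 f=33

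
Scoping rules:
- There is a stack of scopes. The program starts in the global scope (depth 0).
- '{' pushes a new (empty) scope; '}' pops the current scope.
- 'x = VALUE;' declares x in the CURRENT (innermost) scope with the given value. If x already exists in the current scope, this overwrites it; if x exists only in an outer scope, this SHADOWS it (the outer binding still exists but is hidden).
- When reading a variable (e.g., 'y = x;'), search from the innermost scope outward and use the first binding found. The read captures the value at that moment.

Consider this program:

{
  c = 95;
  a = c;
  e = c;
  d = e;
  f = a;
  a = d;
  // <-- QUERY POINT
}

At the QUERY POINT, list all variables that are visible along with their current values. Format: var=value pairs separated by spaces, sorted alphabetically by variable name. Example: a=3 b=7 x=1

Answer: a=95 c=95 d=95 e=95 f=95

Derivation:
Step 1: enter scope (depth=1)
Step 2: declare c=95 at depth 1
Step 3: declare a=(read c)=95 at depth 1
Step 4: declare e=(read c)=95 at depth 1
Step 5: declare d=(read e)=95 at depth 1
Step 6: declare f=(read a)=95 at depth 1
Step 7: declare a=(read d)=95 at depth 1
Visible at query point: a=95 c=95 d=95 e=95 f=95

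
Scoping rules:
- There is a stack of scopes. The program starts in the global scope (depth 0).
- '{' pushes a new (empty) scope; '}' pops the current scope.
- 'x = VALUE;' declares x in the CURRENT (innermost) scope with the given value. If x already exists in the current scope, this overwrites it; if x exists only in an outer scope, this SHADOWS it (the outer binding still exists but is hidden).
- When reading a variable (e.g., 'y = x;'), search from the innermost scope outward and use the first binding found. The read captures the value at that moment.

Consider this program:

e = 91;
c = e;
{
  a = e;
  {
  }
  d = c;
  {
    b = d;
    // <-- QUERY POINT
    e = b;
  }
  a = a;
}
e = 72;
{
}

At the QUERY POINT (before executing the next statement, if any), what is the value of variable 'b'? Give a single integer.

Step 1: declare e=91 at depth 0
Step 2: declare c=(read e)=91 at depth 0
Step 3: enter scope (depth=1)
Step 4: declare a=(read e)=91 at depth 1
Step 5: enter scope (depth=2)
Step 6: exit scope (depth=1)
Step 7: declare d=(read c)=91 at depth 1
Step 8: enter scope (depth=2)
Step 9: declare b=(read d)=91 at depth 2
Visible at query point: a=91 b=91 c=91 d=91 e=91

Answer: 91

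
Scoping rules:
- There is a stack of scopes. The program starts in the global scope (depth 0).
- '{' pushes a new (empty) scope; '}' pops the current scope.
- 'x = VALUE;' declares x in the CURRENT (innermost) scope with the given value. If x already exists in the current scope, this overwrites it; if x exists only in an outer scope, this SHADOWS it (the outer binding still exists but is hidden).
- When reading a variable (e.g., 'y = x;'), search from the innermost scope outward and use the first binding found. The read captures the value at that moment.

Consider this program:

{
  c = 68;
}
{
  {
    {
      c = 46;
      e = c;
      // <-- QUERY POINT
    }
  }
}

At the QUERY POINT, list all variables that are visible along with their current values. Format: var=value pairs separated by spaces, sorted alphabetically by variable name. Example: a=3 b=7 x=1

Answer: c=46 e=46

Derivation:
Step 1: enter scope (depth=1)
Step 2: declare c=68 at depth 1
Step 3: exit scope (depth=0)
Step 4: enter scope (depth=1)
Step 5: enter scope (depth=2)
Step 6: enter scope (depth=3)
Step 7: declare c=46 at depth 3
Step 8: declare e=(read c)=46 at depth 3
Visible at query point: c=46 e=46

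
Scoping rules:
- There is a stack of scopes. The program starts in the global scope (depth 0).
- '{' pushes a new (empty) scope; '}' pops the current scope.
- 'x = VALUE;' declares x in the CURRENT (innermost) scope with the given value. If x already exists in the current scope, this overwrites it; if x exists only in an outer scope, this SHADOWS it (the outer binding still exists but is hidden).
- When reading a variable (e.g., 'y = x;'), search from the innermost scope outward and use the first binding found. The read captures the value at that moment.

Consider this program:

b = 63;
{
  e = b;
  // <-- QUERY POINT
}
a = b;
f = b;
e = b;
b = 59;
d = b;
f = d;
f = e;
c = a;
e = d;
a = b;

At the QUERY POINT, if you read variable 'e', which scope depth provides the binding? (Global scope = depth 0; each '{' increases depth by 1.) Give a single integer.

Step 1: declare b=63 at depth 0
Step 2: enter scope (depth=1)
Step 3: declare e=(read b)=63 at depth 1
Visible at query point: b=63 e=63

Answer: 1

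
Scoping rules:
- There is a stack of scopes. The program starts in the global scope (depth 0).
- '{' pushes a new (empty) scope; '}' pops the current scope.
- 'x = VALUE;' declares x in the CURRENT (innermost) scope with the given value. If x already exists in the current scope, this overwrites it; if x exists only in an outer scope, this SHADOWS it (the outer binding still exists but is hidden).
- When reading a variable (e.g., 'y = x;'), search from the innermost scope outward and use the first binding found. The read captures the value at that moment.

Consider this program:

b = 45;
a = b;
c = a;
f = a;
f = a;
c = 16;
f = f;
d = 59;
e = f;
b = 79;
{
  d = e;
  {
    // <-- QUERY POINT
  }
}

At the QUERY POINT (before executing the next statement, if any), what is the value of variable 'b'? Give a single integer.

Step 1: declare b=45 at depth 0
Step 2: declare a=(read b)=45 at depth 0
Step 3: declare c=(read a)=45 at depth 0
Step 4: declare f=(read a)=45 at depth 0
Step 5: declare f=(read a)=45 at depth 0
Step 6: declare c=16 at depth 0
Step 7: declare f=(read f)=45 at depth 0
Step 8: declare d=59 at depth 0
Step 9: declare e=(read f)=45 at depth 0
Step 10: declare b=79 at depth 0
Step 11: enter scope (depth=1)
Step 12: declare d=(read e)=45 at depth 1
Step 13: enter scope (depth=2)
Visible at query point: a=45 b=79 c=16 d=45 e=45 f=45

Answer: 79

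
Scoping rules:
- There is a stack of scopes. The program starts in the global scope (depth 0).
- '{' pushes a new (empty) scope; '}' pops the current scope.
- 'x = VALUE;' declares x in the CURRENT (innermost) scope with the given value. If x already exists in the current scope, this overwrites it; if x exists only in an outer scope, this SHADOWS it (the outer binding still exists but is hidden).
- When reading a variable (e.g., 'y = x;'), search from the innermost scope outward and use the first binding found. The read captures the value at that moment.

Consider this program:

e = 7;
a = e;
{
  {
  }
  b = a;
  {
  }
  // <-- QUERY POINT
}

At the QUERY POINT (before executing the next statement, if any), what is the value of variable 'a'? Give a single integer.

Answer: 7

Derivation:
Step 1: declare e=7 at depth 0
Step 2: declare a=(read e)=7 at depth 0
Step 3: enter scope (depth=1)
Step 4: enter scope (depth=2)
Step 5: exit scope (depth=1)
Step 6: declare b=(read a)=7 at depth 1
Step 7: enter scope (depth=2)
Step 8: exit scope (depth=1)
Visible at query point: a=7 b=7 e=7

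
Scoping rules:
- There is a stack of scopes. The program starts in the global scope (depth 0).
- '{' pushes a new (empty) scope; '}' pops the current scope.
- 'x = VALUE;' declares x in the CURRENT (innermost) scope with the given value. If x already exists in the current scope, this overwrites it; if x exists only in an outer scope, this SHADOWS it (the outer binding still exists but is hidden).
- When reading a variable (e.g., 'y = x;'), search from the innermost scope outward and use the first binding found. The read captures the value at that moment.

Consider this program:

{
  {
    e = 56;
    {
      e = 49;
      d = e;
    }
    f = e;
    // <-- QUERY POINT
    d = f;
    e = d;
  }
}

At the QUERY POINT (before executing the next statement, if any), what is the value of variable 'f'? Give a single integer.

Answer: 56

Derivation:
Step 1: enter scope (depth=1)
Step 2: enter scope (depth=2)
Step 3: declare e=56 at depth 2
Step 4: enter scope (depth=3)
Step 5: declare e=49 at depth 3
Step 6: declare d=(read e)=49 at depth 3
Step 7: exit scope (depth=2)
Step 8: declare f=(read e)=56 at depth 2
Visible at query point: e=56 f=56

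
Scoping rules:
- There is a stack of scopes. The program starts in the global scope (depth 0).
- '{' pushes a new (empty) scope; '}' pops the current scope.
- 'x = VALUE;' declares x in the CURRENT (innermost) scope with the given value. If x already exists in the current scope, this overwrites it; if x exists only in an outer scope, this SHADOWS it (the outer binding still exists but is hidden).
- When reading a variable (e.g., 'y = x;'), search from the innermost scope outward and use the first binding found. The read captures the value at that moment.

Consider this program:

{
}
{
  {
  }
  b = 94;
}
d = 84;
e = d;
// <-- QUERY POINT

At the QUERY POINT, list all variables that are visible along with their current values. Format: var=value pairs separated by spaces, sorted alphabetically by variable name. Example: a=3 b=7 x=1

Answer: d=84 e=84

Derivation:
Step 1: enter scope (depth=1)
Step 2: exit scope (depth=0)
Step 3: enter scope (depth=1)
Step 4: enter scope (depth=2)
Step 5: exit scope (depth=1)
Step 6: declare b=94 at depth 1
Step 7: exit scope (depth=0)
Step 8: declare d=84 at depth 0
Step 9: declare e=(read d)=84 at depth 0
Visible at query point: d=84 e=84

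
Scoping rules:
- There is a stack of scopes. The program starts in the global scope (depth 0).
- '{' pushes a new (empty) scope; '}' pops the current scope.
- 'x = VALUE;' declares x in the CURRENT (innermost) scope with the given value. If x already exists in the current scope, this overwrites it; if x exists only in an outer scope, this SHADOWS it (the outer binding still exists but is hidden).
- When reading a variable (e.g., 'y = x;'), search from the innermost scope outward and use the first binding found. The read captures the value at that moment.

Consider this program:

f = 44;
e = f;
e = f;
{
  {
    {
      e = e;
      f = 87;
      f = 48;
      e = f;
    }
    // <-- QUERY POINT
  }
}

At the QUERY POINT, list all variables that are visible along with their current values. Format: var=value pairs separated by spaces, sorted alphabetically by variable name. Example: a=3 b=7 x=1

Answer: e=44 f=44

Derivation:
Step 1: declare f=44 at depth 0
Step 2: declare e=(read f)=44 at depth 0
Step 3: declare e=(read f)=44 at depth 0
Step 4: enter scope (depth=1)
Step 5: enter scope (depth=2)
Step 6: enter scope (depth=3)
Step 7: declare e=(read e)=44 at depth 3
Step 8: declare f=87 at depth 3
Step 9: declare f=48 at depth 3
Step 10: declare e=(read f)=48 at depth 3
Step 11: exit scope (depth=2)
Visible at query point: e=44 f=44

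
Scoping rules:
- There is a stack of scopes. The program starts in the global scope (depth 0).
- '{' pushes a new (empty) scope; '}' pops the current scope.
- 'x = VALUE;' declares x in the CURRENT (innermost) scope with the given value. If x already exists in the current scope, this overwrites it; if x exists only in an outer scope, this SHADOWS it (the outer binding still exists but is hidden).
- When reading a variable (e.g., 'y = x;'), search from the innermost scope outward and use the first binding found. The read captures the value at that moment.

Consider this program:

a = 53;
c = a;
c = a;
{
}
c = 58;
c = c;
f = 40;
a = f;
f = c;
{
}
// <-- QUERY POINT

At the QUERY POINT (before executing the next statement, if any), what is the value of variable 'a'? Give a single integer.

Answer: 40

Derivation:
Step 1: declare a=53 at depth 0
Step 2: declare c=(read a)=53 at depth 0
Step 3: declare c=(read a)=53 at depth 0
Step 4: enter scope (depth=1)
Step 5: exit scope (depth=0)
Step 6: declare c=58 at depth 0
Step 7: declare c=(read c)=58 at depth 0
Step 8: declare f=40 at depth 0
Step 9: declare a=(read f)=40 at depth 0
Step 10: declare f=(read c)=58 at depth 0
Step 11: enter scope (depth=1)
Step 12: exit scope (depth=0)
Visible at query point: a=40 c=58 f=58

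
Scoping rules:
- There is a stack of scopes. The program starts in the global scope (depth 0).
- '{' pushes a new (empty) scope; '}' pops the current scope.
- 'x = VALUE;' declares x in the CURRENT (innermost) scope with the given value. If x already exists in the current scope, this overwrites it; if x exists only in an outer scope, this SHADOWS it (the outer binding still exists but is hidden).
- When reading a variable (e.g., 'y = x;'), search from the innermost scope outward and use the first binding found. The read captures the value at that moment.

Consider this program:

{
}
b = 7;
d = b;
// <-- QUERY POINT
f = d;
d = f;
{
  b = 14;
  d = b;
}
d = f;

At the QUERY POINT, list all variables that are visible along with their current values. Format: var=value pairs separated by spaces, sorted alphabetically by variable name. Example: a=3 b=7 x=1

Step 1: enter scope (depth=1)
Step 2: exit scope (depth=0)
Step 3: declare b=7 at depth 0
Step 4: declare d=(read b)=7 at depth 0
Visible at query point: b=7 d=7

Answer: b=7 d=7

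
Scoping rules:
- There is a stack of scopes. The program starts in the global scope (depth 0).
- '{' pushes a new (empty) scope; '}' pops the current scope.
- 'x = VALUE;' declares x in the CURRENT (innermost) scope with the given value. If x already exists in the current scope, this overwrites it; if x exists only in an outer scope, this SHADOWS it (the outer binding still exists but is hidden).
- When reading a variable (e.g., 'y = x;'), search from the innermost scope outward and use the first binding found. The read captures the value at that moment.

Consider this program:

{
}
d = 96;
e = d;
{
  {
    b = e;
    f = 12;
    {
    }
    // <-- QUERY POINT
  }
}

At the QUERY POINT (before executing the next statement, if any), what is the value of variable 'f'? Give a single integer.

Answer: 12

Derivation:
Step 1: enter scope (depth=1)
Step 2: exit scope (depth=0)
Step 3: declare d=96 at depth 0
Step 4: declare e=(read d)=96 at depth 0
Step 5: enter scope (depth=1)
Step 6: enter scope (depth=2)
Step 7: declare b=(read e)=96 at depth 2
Step 8: declare f=12 at depth 2
Step 9: enter scope (depth=3)
Step 10: exit scope (depth=2)
Visible at query point: b=96 d=96 e=96 f=12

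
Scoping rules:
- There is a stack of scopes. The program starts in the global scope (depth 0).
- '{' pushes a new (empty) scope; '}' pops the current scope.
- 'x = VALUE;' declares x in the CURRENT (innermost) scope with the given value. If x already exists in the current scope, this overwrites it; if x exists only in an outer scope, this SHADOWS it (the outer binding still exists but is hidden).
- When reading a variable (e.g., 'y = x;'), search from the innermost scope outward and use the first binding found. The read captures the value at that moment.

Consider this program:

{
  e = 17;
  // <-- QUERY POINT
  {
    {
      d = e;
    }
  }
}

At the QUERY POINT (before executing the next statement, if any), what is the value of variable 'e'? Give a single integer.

Step 1: enter scope (depth=1)
Step 2: declare e=17 at depth 1
Visible at query point: e=17

Answer: 17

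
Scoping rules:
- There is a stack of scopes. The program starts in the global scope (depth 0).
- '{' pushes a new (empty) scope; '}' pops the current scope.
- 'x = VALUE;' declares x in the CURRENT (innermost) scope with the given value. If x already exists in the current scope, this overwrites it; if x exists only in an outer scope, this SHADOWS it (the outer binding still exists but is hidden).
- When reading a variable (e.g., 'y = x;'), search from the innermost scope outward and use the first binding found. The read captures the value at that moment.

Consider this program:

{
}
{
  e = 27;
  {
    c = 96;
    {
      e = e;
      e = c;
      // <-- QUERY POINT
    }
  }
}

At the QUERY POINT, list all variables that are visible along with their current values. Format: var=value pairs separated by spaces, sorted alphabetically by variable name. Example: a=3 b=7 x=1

Step 1: enter scope (depth=1)
Step 2: exit scope (depth=0)
Step 3: enter scope (depth=1)
Step 4: declare e=27 at depth 1
Step 5: enter scope (depth=2)
Step 6: declare c=96 at depth 2
Step 7: enter scope (depth=3)
Step 8: declare e=(read e)=27 at depth 3
Step 9: declare e=(read c)=96 at depth 3
Visible at query point: c=96 e=96

Answer: c=96 e=96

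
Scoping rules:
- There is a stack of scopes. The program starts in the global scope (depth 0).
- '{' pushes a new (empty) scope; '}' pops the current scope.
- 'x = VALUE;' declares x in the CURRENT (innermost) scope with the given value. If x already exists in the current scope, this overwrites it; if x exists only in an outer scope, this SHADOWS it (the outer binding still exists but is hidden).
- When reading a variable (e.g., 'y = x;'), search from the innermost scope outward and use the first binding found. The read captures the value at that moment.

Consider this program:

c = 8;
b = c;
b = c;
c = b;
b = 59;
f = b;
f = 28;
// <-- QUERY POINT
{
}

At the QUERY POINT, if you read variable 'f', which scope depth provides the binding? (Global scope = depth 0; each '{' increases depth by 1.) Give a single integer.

Step 1: declare c=8 at depth 0
Step 2: declare b=(read c)=8 at depth 0
Step 3: declare b=(read c)=8 at depth 0
Step 4: declare c=(read b)=8 at depth 0
Step 5: declare b=59 at depth 0
Step 6: declare f=(read b)=59 at depth 0
Step 7: declare f=28 at depth 0
Visible at query point: b=59 c=8 f=28

Answer: 0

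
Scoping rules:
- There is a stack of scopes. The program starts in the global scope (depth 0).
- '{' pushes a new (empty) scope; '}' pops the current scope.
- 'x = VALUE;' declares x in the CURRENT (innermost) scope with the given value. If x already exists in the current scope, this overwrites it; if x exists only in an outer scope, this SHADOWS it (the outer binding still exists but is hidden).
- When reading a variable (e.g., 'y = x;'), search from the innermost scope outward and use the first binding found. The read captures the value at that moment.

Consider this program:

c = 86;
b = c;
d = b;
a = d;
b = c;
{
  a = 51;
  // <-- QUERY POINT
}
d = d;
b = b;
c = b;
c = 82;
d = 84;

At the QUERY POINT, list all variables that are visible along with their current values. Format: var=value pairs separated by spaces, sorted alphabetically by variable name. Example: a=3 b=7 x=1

Answer: a=51 b=86 c=86 d=86

Derivation:
Step 1: declare c=86 at depth 0
Step 2: declare b=(read c)=86 at depth 0
Step 3: declare d=(read b)=86 at depth 0
Step 4: declare a=(read d)=86 at depth 0
Step 5: declare b=(read c)=86 at depth 0
Step 6: enter scope (depth=1)
Step 7: declare a=51 at depth 1
Visible at query point: a=51 b=86 c=86 d=86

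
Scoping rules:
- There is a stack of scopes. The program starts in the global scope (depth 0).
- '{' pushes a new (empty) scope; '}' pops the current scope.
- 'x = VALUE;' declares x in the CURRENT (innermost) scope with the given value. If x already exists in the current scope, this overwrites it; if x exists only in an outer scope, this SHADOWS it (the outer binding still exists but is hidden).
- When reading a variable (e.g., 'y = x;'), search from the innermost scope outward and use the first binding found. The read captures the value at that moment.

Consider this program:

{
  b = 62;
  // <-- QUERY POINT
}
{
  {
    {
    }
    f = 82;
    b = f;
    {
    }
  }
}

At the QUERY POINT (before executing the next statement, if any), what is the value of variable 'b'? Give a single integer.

Step 1: enter scope (depth=1)
Step 2: declare b=62 at depth 1
Visible at query point: b=62

Answer: 62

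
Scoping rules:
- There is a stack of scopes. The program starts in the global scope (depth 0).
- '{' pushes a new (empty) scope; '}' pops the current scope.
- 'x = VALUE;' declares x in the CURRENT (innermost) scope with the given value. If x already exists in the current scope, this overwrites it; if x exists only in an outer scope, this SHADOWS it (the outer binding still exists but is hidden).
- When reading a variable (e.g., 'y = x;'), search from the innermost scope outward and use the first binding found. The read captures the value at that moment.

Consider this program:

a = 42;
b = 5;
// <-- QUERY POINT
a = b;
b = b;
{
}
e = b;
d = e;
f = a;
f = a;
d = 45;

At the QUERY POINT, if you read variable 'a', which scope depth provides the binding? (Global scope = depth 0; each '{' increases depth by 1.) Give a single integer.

Step 1: declare a=42 at depth 0
Step 2: declare b=5 at depth 0
Visible at query point: a=42 b=5

Answer: 0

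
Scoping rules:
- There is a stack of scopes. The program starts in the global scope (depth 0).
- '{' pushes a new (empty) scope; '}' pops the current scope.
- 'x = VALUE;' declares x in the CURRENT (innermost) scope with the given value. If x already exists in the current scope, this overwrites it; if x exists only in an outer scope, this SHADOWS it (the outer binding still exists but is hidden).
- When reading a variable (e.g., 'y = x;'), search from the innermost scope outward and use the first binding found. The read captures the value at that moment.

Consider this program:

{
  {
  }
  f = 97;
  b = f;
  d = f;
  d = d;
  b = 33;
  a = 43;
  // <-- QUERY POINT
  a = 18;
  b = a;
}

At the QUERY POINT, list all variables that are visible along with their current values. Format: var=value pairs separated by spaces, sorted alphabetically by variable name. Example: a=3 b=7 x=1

Answer: a=43 b=33 d=97 f=97

Derivation:
Step 1: enter scope (depth=1)
Step 2: enter scope (depth=2)
Step 3: exit scope (depth=1)
Step 4: declare f=97 at depth 1
Step 5: declare b=(read f)=97 at depth 1
Step 6: declare d=(read f)=97 at depth 1
Step 7: declare d=(read d)=97 at depth 1
Step 8: declare b=33 at depth 1
Step 9: declare a=43 at depth 1
Visible at query point: a=43 b=33 d=97 f=97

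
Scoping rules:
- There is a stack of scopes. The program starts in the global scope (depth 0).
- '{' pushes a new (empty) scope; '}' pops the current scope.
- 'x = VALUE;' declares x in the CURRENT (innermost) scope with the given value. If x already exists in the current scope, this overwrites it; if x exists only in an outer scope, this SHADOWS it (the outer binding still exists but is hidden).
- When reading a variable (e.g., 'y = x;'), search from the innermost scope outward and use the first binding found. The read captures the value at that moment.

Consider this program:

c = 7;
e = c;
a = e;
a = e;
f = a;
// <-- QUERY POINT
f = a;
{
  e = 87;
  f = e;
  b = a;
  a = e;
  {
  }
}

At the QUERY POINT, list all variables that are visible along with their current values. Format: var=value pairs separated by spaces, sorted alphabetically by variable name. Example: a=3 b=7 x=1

Answer: a=7 c=7 e=7 f=7

Derivation:
Step 1: declare c=7 at depth 0
Step 2: declare e=(read c)=7 at depth 0
Step 3: declare a=(read e)=7 at depth 0
Step 4: declare a=(read e)=7 at depth 0
Step 5: declare f=(read a)=7 at depth 0
Visible at query point: a=7 c=7 e=7 f=7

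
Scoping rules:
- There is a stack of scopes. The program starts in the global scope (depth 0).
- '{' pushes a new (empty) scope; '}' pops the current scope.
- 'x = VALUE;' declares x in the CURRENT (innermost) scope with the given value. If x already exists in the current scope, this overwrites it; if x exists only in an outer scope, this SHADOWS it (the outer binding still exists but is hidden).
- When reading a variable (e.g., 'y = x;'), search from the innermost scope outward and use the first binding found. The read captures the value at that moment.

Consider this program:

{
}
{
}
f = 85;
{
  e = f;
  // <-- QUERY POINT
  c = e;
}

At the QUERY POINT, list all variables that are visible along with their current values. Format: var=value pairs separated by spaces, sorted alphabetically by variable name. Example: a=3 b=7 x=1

Step 1: enter scope (depth=1)
Step 2: exit scope (depth=0)
Step 3: enter scope (depth=1)
Step 4: exit scope (depth=0)
Step 5: declare f=85 at depth 0
Step 6: enter scope (depth=1)
Step 7: declare e=(read f)=85 at depth 1
Visible at query point: e=85 f=85

Answer: e=85 f=85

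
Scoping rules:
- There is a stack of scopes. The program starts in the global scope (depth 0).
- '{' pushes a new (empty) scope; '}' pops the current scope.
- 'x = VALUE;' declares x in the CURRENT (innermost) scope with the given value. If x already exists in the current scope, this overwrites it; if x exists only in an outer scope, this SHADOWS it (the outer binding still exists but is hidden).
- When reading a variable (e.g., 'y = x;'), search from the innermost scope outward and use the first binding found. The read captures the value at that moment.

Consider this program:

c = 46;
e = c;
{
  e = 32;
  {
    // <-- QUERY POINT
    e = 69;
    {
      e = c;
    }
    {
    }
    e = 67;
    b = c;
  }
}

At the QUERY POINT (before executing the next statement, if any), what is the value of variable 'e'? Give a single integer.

Answer: 32

Derivation:
Step 1: declare c=46 at depth 0
Step 2: declare e=(read c)=46 at depth 0
Step 3: enter scope (depth=1)
Step 4: declare e=32 at depth 1
Step 5: enter scope (depth=2)
Visible at query point: c=46 e=32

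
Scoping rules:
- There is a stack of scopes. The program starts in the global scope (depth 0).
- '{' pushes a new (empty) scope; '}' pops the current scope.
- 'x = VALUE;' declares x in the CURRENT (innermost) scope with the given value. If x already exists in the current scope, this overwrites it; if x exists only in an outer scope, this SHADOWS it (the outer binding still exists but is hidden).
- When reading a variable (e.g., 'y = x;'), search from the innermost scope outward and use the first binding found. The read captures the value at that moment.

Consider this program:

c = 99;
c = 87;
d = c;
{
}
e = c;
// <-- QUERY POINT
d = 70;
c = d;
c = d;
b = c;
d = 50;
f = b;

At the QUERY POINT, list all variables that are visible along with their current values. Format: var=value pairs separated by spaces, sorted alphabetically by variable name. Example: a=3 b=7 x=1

Answer: c=87 d=87 e=87

Derivation:
Step 1: declare c=99 at depth 0
Step 2: declare c=87 at depth 0
Step 3: declare d=(read c)=87 at depth 0
Step 4: enter scope (depth=1)
Step 5: exit scope (depth=0)
Step 6: declare e=(read c)=87 at depth 0
Visible at query point: c=87 d=87 e=87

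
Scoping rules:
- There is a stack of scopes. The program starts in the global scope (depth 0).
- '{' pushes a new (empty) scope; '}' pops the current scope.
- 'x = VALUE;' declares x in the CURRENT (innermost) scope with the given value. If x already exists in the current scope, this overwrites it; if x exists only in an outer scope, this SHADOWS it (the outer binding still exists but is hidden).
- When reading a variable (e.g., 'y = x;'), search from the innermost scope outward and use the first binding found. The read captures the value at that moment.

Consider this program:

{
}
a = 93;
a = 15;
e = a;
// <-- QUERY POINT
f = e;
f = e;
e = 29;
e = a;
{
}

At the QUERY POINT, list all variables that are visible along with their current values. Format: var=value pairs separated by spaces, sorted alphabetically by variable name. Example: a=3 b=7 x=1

Step 1: enter scope (depth=1)
Step 2: exit scope (depth=0)
Step 3: declare a=93 at depth 0
Step 4: declare a=15 at depth 0
Step 5: declare e=(read a)=15 at depth 0
Visible at query point: a=15 e=15

Answer: a=15 e=15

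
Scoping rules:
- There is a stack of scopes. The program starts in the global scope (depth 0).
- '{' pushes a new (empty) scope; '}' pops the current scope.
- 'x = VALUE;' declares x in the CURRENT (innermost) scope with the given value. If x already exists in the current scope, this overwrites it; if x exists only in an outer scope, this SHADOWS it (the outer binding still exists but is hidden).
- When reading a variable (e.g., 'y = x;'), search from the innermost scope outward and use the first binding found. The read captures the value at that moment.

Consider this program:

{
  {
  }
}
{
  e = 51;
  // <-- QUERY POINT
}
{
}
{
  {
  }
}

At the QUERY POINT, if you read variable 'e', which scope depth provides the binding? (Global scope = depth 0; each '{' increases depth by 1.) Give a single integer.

Answer: 1

Derivation:
Step 1: enter scope (depth=1)
Step 2: enter scope (depth=2)
Step 3: exit scope (depth=1)
Step 4: exit scope (depth=0)
Step 5: enter scope (depth=1)
Step 6: declare e=51 at depth 1
Visible at query point: e=51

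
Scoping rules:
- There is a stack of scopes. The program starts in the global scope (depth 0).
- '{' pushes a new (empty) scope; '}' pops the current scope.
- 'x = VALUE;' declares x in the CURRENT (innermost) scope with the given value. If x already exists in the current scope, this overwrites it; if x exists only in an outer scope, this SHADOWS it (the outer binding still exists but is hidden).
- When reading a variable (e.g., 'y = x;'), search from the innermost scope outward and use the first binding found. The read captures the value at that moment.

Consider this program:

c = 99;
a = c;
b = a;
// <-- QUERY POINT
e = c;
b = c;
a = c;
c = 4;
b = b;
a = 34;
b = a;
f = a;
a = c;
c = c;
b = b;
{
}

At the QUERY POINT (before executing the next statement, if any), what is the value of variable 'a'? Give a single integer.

Answer: 99

Derivation:
Step 1: declare c=99 at depth 0
Step 2: declare a=(read c)=99 at depth 0
Step 3: declare b=(read a)=99 at depth 0
Visible at query point: a=99 b=99 c=99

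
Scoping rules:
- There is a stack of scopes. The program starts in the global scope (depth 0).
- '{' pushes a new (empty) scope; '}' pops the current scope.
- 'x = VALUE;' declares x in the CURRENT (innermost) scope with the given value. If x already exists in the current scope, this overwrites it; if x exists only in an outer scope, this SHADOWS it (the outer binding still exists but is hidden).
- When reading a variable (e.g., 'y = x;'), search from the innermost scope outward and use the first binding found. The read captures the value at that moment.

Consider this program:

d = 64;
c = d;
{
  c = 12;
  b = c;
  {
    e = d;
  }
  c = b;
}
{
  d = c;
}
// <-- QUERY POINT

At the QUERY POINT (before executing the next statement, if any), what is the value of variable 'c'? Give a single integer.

Step 1: declare d=64 at depth 0
Step 2: declare c=(read d)=64 at depth 0
Step 3: enter scope (depth=1)
Step 4: declare c=12 at depth 1
Step 5: declare b=(read c)=12 at depth 1
Step 6: enter scope (depth=2)
Step 7: declare e=(read d)=64 at depth 2
Step 8: exit scope (depth=1)
Step 9: declare c=(read b)=12 at depth 1
Step 10: exit scope (depth=0)
Step 11: enter scope (depth=1)
Step 12: declare d=(read c)=64 at depth 1
Step 13: exit scope (depth=0)
Visible at query point: c=64 d=64

Answer: 64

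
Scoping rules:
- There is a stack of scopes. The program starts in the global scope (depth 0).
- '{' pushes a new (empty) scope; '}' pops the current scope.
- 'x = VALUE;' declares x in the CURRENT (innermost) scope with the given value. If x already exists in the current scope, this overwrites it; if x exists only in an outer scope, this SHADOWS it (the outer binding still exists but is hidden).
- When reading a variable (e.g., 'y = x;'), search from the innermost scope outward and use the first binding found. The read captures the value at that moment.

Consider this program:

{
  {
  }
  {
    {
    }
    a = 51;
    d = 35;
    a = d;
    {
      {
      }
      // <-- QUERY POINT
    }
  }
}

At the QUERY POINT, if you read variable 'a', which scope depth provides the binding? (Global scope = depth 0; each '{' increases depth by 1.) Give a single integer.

Answer: 2

Derivation:
Step 1: enter scope (depth=1)
Step 2: enter scope (depth=2)
Step 3: exit scope (depth=1)
Step 4: enter scope (depth=2)
Step 5: enter scope (depth=3)
Step 6: exit scope (depth=2)
Step 7: declare a=51 at depth 2
Step 8: declare d=35 at depth 2
Step 9: declare a=(read d)=35 at depth 2
Step 10: enter scope (depth=3)
Step 11: enter scope (depth=4)
Step 12: exit scope (depth=3)
Visible at query point: a=35 d=35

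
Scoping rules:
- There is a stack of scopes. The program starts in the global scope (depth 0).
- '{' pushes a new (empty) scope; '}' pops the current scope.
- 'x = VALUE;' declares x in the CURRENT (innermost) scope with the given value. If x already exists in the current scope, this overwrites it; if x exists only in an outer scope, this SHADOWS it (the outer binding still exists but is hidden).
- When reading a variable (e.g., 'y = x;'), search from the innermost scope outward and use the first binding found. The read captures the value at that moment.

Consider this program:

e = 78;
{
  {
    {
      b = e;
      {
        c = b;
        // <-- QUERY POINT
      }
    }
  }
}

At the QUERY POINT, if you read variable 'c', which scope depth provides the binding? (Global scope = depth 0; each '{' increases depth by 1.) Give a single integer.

Answer: 4

Derivation:
Step 1: declare e=78 at depth 0
Step 2: enter scope (depth=1)
Step 3: enter scope (depth=2)
Step 4: enter scope (depth=3)
Step 5: declare b=(read e)=78 at depth 3
Step 6: enter scope (depth=4)
Step 7: declare c=(read b)=78 at depth 4
Visible at query point: b=78 c=78 e=78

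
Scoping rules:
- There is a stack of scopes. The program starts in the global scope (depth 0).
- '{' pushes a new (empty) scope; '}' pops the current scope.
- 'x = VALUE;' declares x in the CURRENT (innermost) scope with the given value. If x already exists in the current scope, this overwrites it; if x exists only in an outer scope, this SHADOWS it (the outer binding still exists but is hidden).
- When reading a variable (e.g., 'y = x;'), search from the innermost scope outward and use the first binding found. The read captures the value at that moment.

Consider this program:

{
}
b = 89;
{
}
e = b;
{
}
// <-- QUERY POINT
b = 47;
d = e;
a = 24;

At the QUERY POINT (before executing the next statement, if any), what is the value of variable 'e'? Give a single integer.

Answer: 89

Derivation:
Step 1: enter scope (depth=1)
Step 2: exit scope (depth=0)
Step 3: declare b=89 at depth 0
Step 4: enter scope (depth=1)
Step 5: exit scope (depth=0)
Step 6: declare e=(read b)=89 at depth 0
Step 7: enter scope (depth=1)
Step 8: exit scope (depth=0)
Visible at query point: b=89 e=89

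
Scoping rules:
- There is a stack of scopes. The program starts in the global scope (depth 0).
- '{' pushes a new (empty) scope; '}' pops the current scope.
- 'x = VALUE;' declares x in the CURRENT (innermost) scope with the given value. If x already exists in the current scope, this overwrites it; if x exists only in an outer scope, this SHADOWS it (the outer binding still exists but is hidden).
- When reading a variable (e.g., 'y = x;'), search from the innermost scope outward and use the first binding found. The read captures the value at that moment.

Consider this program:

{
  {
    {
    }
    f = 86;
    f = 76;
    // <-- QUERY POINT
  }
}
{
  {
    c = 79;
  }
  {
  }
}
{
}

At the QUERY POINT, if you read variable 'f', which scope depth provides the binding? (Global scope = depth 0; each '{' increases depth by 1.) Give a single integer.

Step 1: enter scope (depth=1)
Step 2: enter scope (depth=2)
Step 3: enter scope (depth=3)
Step 4: exit scope (depth=2)
Step 5: declare f=86 at depth 2
Step 6: declare f=76 at depth 2
Visible at query point: f=76

Answer: 2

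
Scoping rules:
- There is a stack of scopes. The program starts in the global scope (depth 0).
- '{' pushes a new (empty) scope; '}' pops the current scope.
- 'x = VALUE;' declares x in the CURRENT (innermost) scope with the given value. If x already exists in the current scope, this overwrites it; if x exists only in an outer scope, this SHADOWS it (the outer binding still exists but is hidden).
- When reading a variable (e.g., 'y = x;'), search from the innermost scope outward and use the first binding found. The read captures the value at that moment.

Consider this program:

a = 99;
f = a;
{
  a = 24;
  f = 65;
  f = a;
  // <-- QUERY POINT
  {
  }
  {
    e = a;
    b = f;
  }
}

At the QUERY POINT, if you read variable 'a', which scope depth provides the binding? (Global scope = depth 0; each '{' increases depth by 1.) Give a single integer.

Answer: 1

Derivation:
Step 1: declare a=99 at depth 0
Step 2: declare f=(read a)=99 at depth 0
Step 3: enter scope (depth=1)
Step 4: declare a=24 at depth 1
Step 5: declare f=65 at depth 1
Step 6: declare f=(read a)=24 at depth 1
Visible at query point: a=24 f=24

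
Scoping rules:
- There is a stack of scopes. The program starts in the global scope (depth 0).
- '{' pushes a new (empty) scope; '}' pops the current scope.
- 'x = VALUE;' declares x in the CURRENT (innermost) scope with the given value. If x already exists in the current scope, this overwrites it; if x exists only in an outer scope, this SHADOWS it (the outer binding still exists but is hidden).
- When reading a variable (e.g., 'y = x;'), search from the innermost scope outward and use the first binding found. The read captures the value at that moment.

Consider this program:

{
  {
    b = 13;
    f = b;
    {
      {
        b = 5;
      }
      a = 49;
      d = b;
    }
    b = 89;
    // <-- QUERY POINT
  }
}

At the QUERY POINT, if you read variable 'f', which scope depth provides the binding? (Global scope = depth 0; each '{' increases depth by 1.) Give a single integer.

Step 1: enter scope (depth=1)
Step 2: enter scope (depth=2)
Step 3: declare b=13 at depth 2
Step 4: declare f=(read b)=13 at depth 2
Step 5: enter scope (depth=3)
Step 6: enter scope (depth=4)
Step 7: declare b=5 at depth 4
Step 8: exit scope (depth=3)
Step 9: declare a=49 at depth 3
Step 10: declare d=(read b)=13 at depth 3
Step 11: exit scope (depth=2)
Step 12: declare b=89 at depth 2
Visible at query point: b=89 f=13

Answer: 2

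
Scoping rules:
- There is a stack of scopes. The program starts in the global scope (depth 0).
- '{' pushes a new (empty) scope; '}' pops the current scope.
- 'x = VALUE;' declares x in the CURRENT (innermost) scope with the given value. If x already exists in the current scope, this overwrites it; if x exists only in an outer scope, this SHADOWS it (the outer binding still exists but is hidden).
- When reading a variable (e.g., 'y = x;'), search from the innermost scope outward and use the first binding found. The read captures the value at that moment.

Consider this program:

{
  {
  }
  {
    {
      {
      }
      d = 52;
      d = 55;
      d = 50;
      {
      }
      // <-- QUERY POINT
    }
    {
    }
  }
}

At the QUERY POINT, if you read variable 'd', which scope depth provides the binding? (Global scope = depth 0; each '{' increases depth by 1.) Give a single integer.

Answer: 3

Derivation:
Step 1: enter scope (depth=1)
Step 2: enter scope (depth=2)
Step 3: exit scope (depth=1)
Step 4: enter scope (depth=2)
Step 5: enter scope (depth=3)
Step 6: enter scope (depth=4)
Step 7: exit scope (depth=3)
Step 8: declare d=52 at depth 3
Step 9: declare d=55 at depth 3
Step 10: declare d=50 at depth 3
Step 11: enter scope (depth=4)
Step 12: exit scope (depth=3)
Visible at query point: d=50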